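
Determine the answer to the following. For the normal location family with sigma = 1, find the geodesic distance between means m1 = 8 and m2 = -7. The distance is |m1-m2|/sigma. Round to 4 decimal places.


On the fixed-variance normal subfamily, geodesic distance = |m1-m2|/sigma.
|8 - -7| = 15.
sigma = 1.
d = 15/1 = 15.0000

15.0000


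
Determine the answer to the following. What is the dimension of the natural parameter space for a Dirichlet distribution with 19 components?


Exponential family dimension calculation:
Dirichlet with 19 components has 19 natural parameters.

19


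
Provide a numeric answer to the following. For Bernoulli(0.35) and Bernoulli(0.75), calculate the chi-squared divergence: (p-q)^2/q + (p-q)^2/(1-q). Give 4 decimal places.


Chi-squared divergence between Bernoulli distributions:
chi^2 = (p-q)^2/q + (p-q)^2/(1-q).
p = 0.35, q = 0.75, p-q = -0.4.
(p-q)^2 = 0.16.
term1 = 0.16/0.75 = 0.213333.
term2 = 0.16/0.25 = 0.64.
chi^2 = 0.213333 + 0.64 = 0.8533

0.8533


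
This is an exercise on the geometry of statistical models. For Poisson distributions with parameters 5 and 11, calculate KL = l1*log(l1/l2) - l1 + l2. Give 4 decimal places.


KL divergence for Poisson:
KL = l1*log(l1/l2) - l1 + l2.
l1 = 5, l2 = 11.
log(5/11) = -0.788457.
l1*log(l1/l2) = 5 * -0.788457 = -3.942287.
KL = -3.942287 - 5 + 11 = 2.0577

2.0577


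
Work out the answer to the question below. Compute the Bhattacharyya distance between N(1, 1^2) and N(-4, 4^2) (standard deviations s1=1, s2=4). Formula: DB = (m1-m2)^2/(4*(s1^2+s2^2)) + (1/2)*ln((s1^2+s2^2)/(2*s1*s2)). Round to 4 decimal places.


Bhattacharyya distance between two Gaussians:
DB = (m1-m2)^2/(4*(s1^2+s2^2)) + (1/2)*ln((s1^2+s2^2)/(2*s1*s2)).
(m1-m2)^2 = (5)^2 = 25.
s1^2+s2^2 = 1 + 16 = 17.
term1 = 25/68 = 0.367647.
term2 = 0.5*ln(17/8.0) = 0.376886.
DB = 0.367647 + 0.376886 = 0.7445

0.7445


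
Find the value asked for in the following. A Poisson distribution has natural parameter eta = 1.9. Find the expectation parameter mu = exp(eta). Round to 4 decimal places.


Expectation parameter for Poisson exponential family:
mu = exp(eta).
eta = 1.9.
mu = exp(1.9) = 6.6859

6.6859


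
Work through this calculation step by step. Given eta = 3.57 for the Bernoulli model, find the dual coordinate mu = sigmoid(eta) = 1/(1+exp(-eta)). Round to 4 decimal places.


Dual coordinate (expectation parameter) for Bernoulli:
mu = 1/(1+exp(-eta)).
eta = 3.57.
exp(-eta) = exp(-3.57) = 0.028156.
mu = 1/(1+0.028156) = 0.9726

0.9726


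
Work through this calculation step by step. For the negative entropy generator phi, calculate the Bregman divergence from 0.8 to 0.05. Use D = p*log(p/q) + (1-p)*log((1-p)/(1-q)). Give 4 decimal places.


Bregman divergence with negative entropy generator:
D = p*log(p/q) + (1-p)*log((1-p)/(1-q)).
p = 0.8, q = 0.05.
p*log(p/q) = 0.8*log(0.8/0.05) = 2.218071.
(1-p)*log((1-p)/(1-q)) = 0.2*log(0.2/0.95) = -0.311629.
D = 2.218071 + -0.311629 = 1.9064

1.9064


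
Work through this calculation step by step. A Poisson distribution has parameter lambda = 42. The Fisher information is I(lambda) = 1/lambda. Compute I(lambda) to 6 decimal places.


Fisher information for Poisson: I(lambda) = 1/lambda.
lambda = 42.
I(lambda) = 1/42 = 0.023810

0.023810


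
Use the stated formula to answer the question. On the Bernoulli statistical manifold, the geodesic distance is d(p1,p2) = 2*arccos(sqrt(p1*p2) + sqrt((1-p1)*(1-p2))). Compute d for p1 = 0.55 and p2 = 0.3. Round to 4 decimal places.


Geodesic distance on Bernoulli manifold:
d(p1,p2) = 2*arccos(sqrt(p1*p2) + sqrt((1-p1)*(1-p2))).
sqrt(p1*p2) = sqrt(0.55*0.3) = 0.406202.
sqrt((1-p1)*(1-p2)) = sqrt(0.45*0.7) = 0.561249.
arg = 0.406202 + 0.561249 = 0.967451.
d = 2*arccos(0.967451) = 0.5117

0.5117


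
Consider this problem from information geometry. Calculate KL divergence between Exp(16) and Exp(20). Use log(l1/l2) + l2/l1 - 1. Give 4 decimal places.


KL divergence for exponential family:
KL = log(l1/l2) + l2/l1 - 1.
log(16/20) = -0.223144.
20/16 = 1.25.
KL = -0.223144 + 1.25 - 1 = 0.0269

0.0269


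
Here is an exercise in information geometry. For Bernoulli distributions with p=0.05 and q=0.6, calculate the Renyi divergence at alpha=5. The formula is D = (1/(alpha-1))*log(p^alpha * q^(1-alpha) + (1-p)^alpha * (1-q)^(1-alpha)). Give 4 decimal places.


Renyi divergence of order alpha between Bernoulli distributions:
D = (1/(alpha-1))*log(p^alpha * q^(1-alpha) + (1-p)^alpha * (1-q)^(1-alpha)).
alpha = 5, p = 0.05, q = 0.6.
p^alpha * q^(1-alpha) = 0.05^5 * 0.6^-4 = 2e-06.
(1-p)^alpha * (1-q)^(1-alpha) = 0.95^5 * 0.4^-4 = 30.225818.
sum = 2e-06 + 30.225818 = 30.22582.
D = (1/4)*log(30.22582) = 0.8522

0.8522


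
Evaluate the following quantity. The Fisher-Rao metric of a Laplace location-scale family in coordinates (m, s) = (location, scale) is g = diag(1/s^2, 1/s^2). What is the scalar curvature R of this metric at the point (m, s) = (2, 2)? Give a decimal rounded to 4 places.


The metric has the form g = (A dm^2 + B ds^2)/s^2 with A = 1, B = 1.
Substitute u = sqrt(A/B)*m: g = B*(du^2 + ds^2)/s^2, i.e. B times the
Poincare upper half-plane metric, which has constant Gaussian curvature -1.
Scaling a 2D metric by a constant c divides the Gaussian curvature by c,
so K = -1/B = -1/(1) = -1.0000 everywhere (the point (m, s) = (2, 2) is irrelevant:
the curvature is constant).
Scalar curvature in dimension 2: R = 2K = -2/(1) = -2.0000.

-2.0000


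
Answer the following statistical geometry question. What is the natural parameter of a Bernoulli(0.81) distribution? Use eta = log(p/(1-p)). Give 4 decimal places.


Natural parameter for Bernoulli: eta = log(p/(1-p)).
p = 0.81, 1-p = 0.19.
p/(1-p) = 4.263158.
eta = log(4.263158) = 1.4500

1.4500


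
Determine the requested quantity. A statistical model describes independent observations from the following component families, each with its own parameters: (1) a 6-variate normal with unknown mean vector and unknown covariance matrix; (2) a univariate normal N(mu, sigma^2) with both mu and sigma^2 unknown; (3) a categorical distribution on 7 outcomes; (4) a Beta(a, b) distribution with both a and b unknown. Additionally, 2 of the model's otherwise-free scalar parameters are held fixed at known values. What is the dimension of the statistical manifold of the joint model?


The dimension of a statistical manifold equals the number of free
(independent) real parameters of the model. For a product of independent
blocks the parameter counts add.
- 6-variate normal: 6 (mean) + 6*7/2 = 21 (symmetric covariance) = 27.
- normal (mu, sigma^2): 2.
- categorical on 7 outcomes (probabilities sum to 1): 7-1 = 6.
- Beta (a, b): 2.
Total = 27 + 2 + 6 + 2 = 37.
2 parameter(s) fixed at known values: 37 - 2 = 35.
Dimension = 35

35


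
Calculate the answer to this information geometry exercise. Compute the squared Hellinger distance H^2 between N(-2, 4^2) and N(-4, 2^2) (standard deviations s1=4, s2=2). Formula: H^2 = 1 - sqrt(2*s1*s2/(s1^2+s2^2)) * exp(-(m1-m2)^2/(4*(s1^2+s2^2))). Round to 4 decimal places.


Squared Hellinger distance for Gaussians:
H^2 = 1 - sqrt(2*s1*s2/(s1^2+s2^2)) * exp(-(m1-m2)^2/(4*(s1^2+s2^2))).
s1^2 = 16, s2^2 = 4, s1^2+s2^2 = 20.
sqrt(2*4*2/(20)) = 0.894427.
(m1-m2)^2 = (2)^2 = 4.
exp(-4/(4*20)) = exp(-0.05) = 0.951229.
H^2 = 1 - 0.894427*0.951229 = 0.1492

0.1492


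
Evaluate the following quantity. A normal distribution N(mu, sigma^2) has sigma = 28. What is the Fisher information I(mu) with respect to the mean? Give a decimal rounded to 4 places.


The Fisher information for the mean of a normal distribution is I(mu) = 1/sigma^2.
sigma = 28, so sigma^2 = 784.
I(mu) = 1/784 = 0.0013

0.0013


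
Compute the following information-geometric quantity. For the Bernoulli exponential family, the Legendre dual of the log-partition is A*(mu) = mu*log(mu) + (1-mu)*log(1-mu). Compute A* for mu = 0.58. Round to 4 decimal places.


Legendre transform for Bernoulli:
A*(mu) = mu*log(mu) + (1-mu)*log(1-mu).
mu = 0.58, 1-mu = 0.42.
mu*log(mu) = 0.58*log(0.58) = -0.315942.
(1-mu)*log(1-mu) = 0.42*log(0.42) = -0.36435.
A* = -0.315942 + -0.36435 = -0.6803

-0.6803


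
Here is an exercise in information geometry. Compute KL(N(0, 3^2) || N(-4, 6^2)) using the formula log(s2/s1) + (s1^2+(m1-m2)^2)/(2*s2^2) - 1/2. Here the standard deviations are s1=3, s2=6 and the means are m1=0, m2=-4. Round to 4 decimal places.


KL divergence between normal distributions:
KL = log(s2/s1) + (s1^2 + (m1-m2)^2)/(2*s2^2) - 1/2.
log(6/3) = 0.693147.
(3^2 + (0--4)^2)/(2*6^2) = (9 + 16)/72 = 0.347222.
KL = 0.693147 + 0.347222 - 0.5 = 0.5404

0.5404


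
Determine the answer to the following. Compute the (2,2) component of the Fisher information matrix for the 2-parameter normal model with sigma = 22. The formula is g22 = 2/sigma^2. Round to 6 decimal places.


For the 2-parameter normal family, the Fisher metric has:
  g11 = 1/sigma^2, g22 = 2/sigma^2.
sigma = 22, sigma^2 = 484.
g22 = 0.004132

0.004132


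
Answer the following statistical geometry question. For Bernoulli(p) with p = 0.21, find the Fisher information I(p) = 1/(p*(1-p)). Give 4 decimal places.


For Bernoulli(p), Fisher information is I(p) = 1/(p*(1-p)).
p = 0.21, 1-p = 0.79.
p*(1-p) = 0.1659.
I(p) = 1/0.1659 = 6.0277

6.0277


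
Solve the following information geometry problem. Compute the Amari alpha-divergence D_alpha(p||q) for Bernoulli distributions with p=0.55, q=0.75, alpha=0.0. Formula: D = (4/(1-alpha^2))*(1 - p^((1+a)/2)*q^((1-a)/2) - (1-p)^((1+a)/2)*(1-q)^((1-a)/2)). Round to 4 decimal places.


Amari alpha-divergence:
D = (4/(1-alpha^2))*(1 - p^((1+a)/2)*q^((1-a)/2) - (1-p)^((1+a)/2)*(1-q)^((1-a)/2)).
alpha = 0.0, p = 0.55, q = 0.75.
e1 = (1+alpha)/2 = 0.5, e2 = (1-alpha)/2 = 0.5.
t1 = p^e1 * q^e2 = 0.55^0.5 * 0.75^0.5 = 0.642262.
t2 = (1-p)^e1 * (1-q)^e2 = 0.45^0.5 * 0.25^0.5 = 0.33541.
4/(1-alpha^2) = 4.0.
D = 4.0*(1 - 0.642262 - 0.33541) = 0.0893

0.0893


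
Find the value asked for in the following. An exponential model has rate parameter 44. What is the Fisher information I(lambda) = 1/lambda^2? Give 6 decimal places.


Fisher information for exponential: I(lambda) = 1/lambda^2.
lambda = 44, lambda^2 = 1936.
I = 1/1936 = 0.000517

0.000517


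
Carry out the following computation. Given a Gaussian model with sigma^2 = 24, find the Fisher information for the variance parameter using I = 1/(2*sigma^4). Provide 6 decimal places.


Fisher information for variance: I(sigma^2) = 1/(2*sigma^4).
sigma^2 = 24, so sigma^4 = 576.
I = 1/(2*576) = 1/1152 = 0.000868

0.000868


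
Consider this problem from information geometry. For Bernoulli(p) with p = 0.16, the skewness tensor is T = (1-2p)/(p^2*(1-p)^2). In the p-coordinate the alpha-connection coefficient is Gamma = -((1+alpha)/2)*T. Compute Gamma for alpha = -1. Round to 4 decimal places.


Skewness (Amari-Chentsov) tensor: T = (1-2p)/(p^2*(1-p)^2).
p = 0.16, 1-2p = 0.68, p^2 = 0.0256, (1-p)^2 = 0.7056.
T = 0.68/(0.0256 * 0.7056) = 37.645266.
In the p-coordinate, Gamma^(alpha) = Gamma^(0) - (alpha/2)*T with Gamma^(0) = (1/2)*g'(p) = -T/2,
so Gamma^(alpha) = -((1+alpha)/2)*T.
alpha = -1, -(1+alpha)/2 = 0.0.
Gamma = 0.0 * 37.645266 = 0.0000

0.0000


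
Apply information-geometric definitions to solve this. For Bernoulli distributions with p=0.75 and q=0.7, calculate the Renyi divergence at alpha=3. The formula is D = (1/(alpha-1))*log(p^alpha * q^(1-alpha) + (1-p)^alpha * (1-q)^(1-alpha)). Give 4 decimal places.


Renyi divergence of order alpha between Bernoulli distributions:
D = (1/(alpha-1))*log(p^alpha * q^(1-alpha) + (1-p)^alpha * (1-q)^(1-alpha)).
alpha = 3, p = 0.75, q = 0.7.
p^alpha * q^(1-alpha) = 0.75^3 * 0.7^-2 = 0.860969.
(1-p)^alpha * (1-q)^(1-alpha) = 0.25^3 * 0.3^-2 = 0.173611.
sum = 0.860969 + 0.173611 = 1.03458.
D = (1/2)*log(1.03458) = 0.0170

0.0170


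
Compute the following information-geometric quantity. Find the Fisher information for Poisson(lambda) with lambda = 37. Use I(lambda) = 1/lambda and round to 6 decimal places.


Fisher information for Poisson: I(lambda) = 1/lambda.
lambda = 37.
I(lambda) = 1/37 = 0.027027

0.027027


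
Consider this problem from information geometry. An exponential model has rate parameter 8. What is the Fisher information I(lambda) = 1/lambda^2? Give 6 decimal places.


Fisher information for exponential: I(lambda) = 1/lambda^2.
lambda = 8, lambda^2 = 64.
I = 1/64 = 0.015625

0.015625


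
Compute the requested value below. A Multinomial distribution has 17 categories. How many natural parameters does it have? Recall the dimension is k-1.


Exponential family dimension calculation:
For Multinomial with k=17 categories, dim = k-1 = 16.

16


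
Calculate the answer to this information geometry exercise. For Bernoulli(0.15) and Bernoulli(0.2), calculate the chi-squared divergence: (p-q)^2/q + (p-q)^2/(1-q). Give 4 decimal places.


Chi-squared divergence between Bernoulli distributions:
chi^2 = (p-q)^2/q + (p-q)^2/(1-q).
p = 0.15, q = 0.2, p-q = -0.05.
(p-q)^2 = 0.0025.
term1 = 0.0025/0.2 = 0.0125.
term2 = 0.0025/0.8 = 0.003125.
chi^2 = 0.0125 + 0.003125 = 0.0156

0.0156


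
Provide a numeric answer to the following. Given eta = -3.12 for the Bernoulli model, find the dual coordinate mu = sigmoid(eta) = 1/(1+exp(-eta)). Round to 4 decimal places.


Dual coordinate (expectation parameter) for Bernoulli:
mu = 1/(1+exp(-eta)).
eta = -3.12.
exp(-eta) = exp(3.12) = 22.64638.
mu = 1/(1+22.64638) = 0.0423

0.0423


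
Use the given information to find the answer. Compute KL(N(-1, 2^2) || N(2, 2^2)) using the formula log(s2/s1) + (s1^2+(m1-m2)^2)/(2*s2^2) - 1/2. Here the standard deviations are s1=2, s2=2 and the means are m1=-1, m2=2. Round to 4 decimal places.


KL divergence between normal distributions:
KL = log(s2/s1) + (s1^2 + (m1-m2)^2)/(2*s2^2) - 1/2.
log(2/2) = 0.0.
(2^2 + (-1-2)^2)/(2*2^2) = (4 + 9)/8 = 1.625.
KL = 0.0 + 1.625 - 0.5 = 1.1250

1.1250


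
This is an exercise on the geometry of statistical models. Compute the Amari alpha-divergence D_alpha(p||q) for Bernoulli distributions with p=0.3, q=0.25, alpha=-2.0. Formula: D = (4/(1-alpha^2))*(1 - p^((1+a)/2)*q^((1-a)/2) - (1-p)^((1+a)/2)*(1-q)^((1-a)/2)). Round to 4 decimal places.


Amari alpha-divergence:
D = (4/(1-alpha^2))*(1 - p^((1+a)/2)*q^((1-a)/2) - (1-p)^((1+a)/2)*(1-q)^((1-a)/2)).
alpha = -2.0, p = 0.3, q = 0.25.
e1 = (1+alpha)/2 = -0.5, e2 = (1-alpha)/2 = 1.5.
t1 = p^e1 * q^e2 = 0.3^-0.5 * 0.25^1.5 = 0.228218.
t2 = (1-p)^e1 * (1-q)^e2 = 0.7^-0.5 * 0.75^1.5 = 0.776324.
4/(1-alpha^2) = -1.333333.
D = -1.333333*(1 - 0.228218 - 0.776324) = 0.0061

0.0061


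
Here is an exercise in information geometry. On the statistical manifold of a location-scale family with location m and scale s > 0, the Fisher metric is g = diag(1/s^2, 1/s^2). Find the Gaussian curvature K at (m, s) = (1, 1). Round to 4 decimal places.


The metric has the form g = (A dm^2 + B ds^2)/s^2 with A = 1, B = 1.
Substitute u = sqrt(A/B)*m: g = B*(du^2 + ds^2)/s^2, i.e. B times the
Poincare upper half-plane metric, which has constant Gaussian curvature -1.
Scaling a 2D metric by a constant c divides the Gaussian curvature by c,
so K = -1/B = -1/(1) = -1.0000 everywhere (the point (m, s) = (1, 1) is irrelevant:
the curvature is constant).
The requested Gaussian curvature is K = -1.0000.

-1.0000


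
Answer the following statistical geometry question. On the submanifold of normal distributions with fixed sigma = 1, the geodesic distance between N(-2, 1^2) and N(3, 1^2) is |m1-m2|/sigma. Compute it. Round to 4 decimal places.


On the fixed-variance normal subfamily, geodesic distance = |m1-m2|/sigma.
|-2 - 3| = 5.
sigma = 1.
d = 5/1 = 5.0000

5.0000


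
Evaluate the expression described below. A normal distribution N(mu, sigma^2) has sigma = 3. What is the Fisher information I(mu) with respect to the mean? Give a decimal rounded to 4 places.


The Fisher information for the mean of a normal distribution is I(mu) = 1/sigma^2.
sigma = 3, so sigma^2 = 9.
I(mu) = 1/9 = 0.1111

0.1111


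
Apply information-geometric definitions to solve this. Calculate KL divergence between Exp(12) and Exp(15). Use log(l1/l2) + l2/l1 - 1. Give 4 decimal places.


KL divergence for exponential family:
KL = log(l1/l2) + l2/l1 - 1.
log(12/15) = -0.223144.
15/12 = 1.25.
KL = -0.223144 + 1.25 - 1 = 0.0269

0.0269


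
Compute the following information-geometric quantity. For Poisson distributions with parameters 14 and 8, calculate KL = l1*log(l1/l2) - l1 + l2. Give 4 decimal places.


KL divergence for Poisson:
KL = l1*log(l1/l2) - l1 + l2.
l1 = 14, l2 = 8.
log(14/8) = 0.559616.
l1*log(l1/l2) = 14 * 0.559616 = 7.834621.
KL = 7.834621 - 14 + 8 = 1.8346

1.8346


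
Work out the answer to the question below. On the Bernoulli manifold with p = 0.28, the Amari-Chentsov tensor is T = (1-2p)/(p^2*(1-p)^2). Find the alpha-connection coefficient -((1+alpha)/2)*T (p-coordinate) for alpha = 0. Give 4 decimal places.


Skewness (Amari-Chentsov) tensor: T = (1-2p)/(p^2*(1-p)^2).
p = 0.28, 1-2p = 0.44, p^2 = 0.0784, (1-p)^2 = 0.5184.
T = 0.44/(0.0784 * 0.5184) = 10.82609.
In the p-coordinate, Gamma^(alpha) = Gamma^(0) - (alpha/2)*T with Gamma^(0) = (1/2)*g'(p) = -T/2,
so Gamma^(alpha) = -((1+alpha)/2)*T.
alpha = 0, -(1+alpha)/2 = -0.5.
Gamma = -0.5 * 10.82609 = -5.4130

-5.4130


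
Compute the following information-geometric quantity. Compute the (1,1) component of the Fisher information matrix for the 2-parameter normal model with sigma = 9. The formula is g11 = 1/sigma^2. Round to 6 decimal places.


For the 2-parameter normal family, the Fisher metric has:
  g11 = 1/sigma^2, g22 = 2/sigma^2.
sigma = 9, sigma^2 = 81.
g11 = 0.012346

0.012346


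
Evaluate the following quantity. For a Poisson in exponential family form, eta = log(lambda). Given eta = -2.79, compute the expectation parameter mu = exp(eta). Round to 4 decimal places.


Expectation parameter for Poisson exponential family:
mu = exp(eta).
eta = -2.79.
mu = exp(-2.79) = 0.0614

0.0614


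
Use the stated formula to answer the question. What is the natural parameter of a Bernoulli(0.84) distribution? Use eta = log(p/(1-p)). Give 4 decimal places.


Natural parameter for Bernoulli: eta = log(p/(1-p)).
p = 0.84, 1-p = 0.16.
p/(1-p) = 5.25.
eta = log(5.25) = 1.6582

1.6582


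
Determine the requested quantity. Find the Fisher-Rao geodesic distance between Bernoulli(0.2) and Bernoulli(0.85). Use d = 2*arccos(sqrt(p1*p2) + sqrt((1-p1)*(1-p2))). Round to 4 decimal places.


Geodesic distance on Bernoulli manifold:
d(p1,p2) = 2*arccos(sqrt(p1*p2) + sqrt((1-p1)*(1-p2))).
sqrt(p1*p2) = sqrt(0.2*0.85) = 0.412311.
sqrt((1-p1)*(1-p2)) = sqrt(0.8*0.15) = 0.34641.
arg = 0.412311 + 0.34641 = 0.758721.
d = 2*arccos(0.758721) = 1.4189

1.4189


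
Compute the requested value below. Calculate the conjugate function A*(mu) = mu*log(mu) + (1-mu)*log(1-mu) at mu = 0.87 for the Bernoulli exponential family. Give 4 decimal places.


Legendre transform for Bernoulli:
A*(mu) = mu*log(mu) + (1-mu)*log(1-mu).
mu = 0.87, 1-mu = 0.13.
mu*log(mu) = 0.87*log(0.87) = -0.121158.
(1-mu)*log(1-mu) = 0.13*log(0.13) = -0.265229.
A* = -0.121158 + -0.265229 = -0.3864

-0.3864


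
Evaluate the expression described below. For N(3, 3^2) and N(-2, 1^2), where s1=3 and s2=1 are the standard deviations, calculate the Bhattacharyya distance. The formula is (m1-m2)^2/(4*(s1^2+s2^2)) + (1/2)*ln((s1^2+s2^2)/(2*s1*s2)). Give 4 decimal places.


Bhattacharyya distance between two Gaussians:
DB = (m1-m2)^2/(4*(s1^2+s2^2)) + (1/2)*ln((s1^2+s2^2)/(2*s1*s2)).
(m1-m2)^2 = (5)^2 = 25.
s1^2+s2^2 = 9 + 1 = 10.
term1 = 25/40 = 0.625.
term2 = 0.5*ln(10/6.0) = 0.255413.
DB = 0.625 + 0.255413 = 0.8804

0.8804


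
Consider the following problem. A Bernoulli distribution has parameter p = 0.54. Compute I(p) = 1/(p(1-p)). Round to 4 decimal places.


For Bernoulli(p), Fisher information is I(p) = 1/(p*(1-p)).
p = 0.54, 1-p = 0.46.
p*(1-p) = 0.2484.
I(p) = 1/0.2484 = 4.0258

4.0258


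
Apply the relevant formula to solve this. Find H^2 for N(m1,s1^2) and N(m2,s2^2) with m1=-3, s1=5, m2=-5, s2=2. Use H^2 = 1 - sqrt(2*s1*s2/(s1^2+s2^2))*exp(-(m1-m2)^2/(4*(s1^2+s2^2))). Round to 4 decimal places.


Squared Hellinger distance for Gaussians:
H^2 = 1 - sqrt(2*s1*s2/(s1^2+s2^2)) * exp(-(m1-m2)^2/(4*(s1^2+s2^2))).
s1^2 = 25, s2^2 = 4, s1^2+s2^2 = 29.
sqrt(2*5*2/(29)) = 0.830455.
(m1-m2)^2 = (2)^2 = 4.
exp(-4/(4*29)) = exp(-0.034483) = 0.966105.
H^2 = 1 - 0.830455*0.966105 = 0.1977

0.1977


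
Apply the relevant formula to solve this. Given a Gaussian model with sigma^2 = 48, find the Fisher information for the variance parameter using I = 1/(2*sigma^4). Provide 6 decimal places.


Fisher information for variance: I(sigma^2) = 1/(2*sigma^4).
sigma^2 = 48, so sigma^4 = 2304.
I = 1/(2*2304) = 1/4608 = 0.000217

0.000217


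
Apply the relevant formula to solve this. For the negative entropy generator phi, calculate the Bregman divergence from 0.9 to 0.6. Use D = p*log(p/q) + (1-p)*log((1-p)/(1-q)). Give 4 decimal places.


Bregman divergence with negative entropy generator:
D = p*log(p/q) + (1-p)*log((1-p)/(1-q)).
p = 0.9, q = 0.6.
p*log(p/q) = 0.9*log(0.9/0.6) = 0.364919.
(1-p)*log((1-p)/(1-q)) = 0.1*log(0.1/0.4) = -0.138629.
D = 0.364919 + -0.138629 = 0.2263

0.2263


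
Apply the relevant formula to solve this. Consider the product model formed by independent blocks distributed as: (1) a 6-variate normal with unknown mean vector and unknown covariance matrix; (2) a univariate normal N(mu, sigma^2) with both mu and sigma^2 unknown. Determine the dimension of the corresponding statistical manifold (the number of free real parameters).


The dimension of a statistical manifold equals the number of free
(independent) real parameters of the model. For a product of independent
blocks the parameter counts add.
- 6-variate normal: 6 (mean) + 6*7/2 = 21 (symmetric covariance) = 27.
- normal (mu, sigma^2): 2.
Total = 27 + 2 = 29.
Dimension = 29

29


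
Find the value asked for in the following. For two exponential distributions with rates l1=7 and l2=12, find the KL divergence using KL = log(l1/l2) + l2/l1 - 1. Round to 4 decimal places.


KL divergence for exponential family:
KL = log(l1/l2) + l2/l1 - 1.
log(7/12) = -0.538997.
12/7 = 1.714286.
KL = -0.538997 + 1.714286 - 1 = 0.1753

0.1753


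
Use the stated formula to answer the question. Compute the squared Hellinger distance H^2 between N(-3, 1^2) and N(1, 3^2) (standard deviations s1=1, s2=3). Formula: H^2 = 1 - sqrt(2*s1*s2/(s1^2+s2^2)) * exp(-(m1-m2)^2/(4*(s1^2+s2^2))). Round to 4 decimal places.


Squared Hellinger distance for Gaussians:
H^2 = 1 - sqrt(2*s1*s2/(s1^2+s2^2)) * exp(-(m1-m2)^2/(4*(s1^2+s2^2))).
s1^2 = 1, s2^2 = 9, s1^2+s2^2 = 10.
sqrt(2*1*3/(10)) = 0.774597.
(m1-m2)^2 = (-4)^2 = 16.
exp(-16/(4*10)) = exp(-0.4) = 0.67032.
H^2 = 1 - 0.774597*0.67032 = 0.4808

0.4808


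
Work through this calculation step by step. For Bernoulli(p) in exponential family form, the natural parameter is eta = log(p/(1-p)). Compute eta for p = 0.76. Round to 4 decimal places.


Natural parameter for Bernoulli: eta = log(p/(1-p)).
p = 0.76, 1-p = 0.24.
p/(1-p) = 3.166667.
eta = log(3.166667) = 1.1527

1.1527


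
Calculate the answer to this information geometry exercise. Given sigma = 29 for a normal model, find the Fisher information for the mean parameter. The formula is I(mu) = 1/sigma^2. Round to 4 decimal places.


The Fisher information for the mean of a normal distribution is I(mu) = 1/sigma^2.
sigma = 29, so sigma^2 = 841.
I(mu) = 1/841 = 0.0012

0.0012


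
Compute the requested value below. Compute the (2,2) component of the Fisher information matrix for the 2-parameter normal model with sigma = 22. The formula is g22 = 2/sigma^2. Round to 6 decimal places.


For the 2-parameter normal family, the Fisher metric has:
  g11 = 1/sigma^2, g22 = 2/sigma^2.
sigma = 22, sigma^2 = 484.
g22 = 0.004132

0.004132


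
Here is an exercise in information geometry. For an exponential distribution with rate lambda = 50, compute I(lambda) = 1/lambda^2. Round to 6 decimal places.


Fisher information for exponential: I(lambda) = 1/lambda^2.
lambda = 50, lambda^2 = 2500.
I = 1/2500 = 0.000400

0.000400


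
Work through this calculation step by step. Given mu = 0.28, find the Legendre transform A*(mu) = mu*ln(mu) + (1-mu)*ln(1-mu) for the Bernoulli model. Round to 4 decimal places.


Legendre transform for Bernoulli:
A*(mu) = mu*log(mu) + (1-mu)*log(1-mu).
mu = 0.28, 1-mu = 0.72.
mu*log(mu) = 0.28*log(0.28) = -0.35643.
(1-mu)*log(1-mu) = 0.72*log(0.72) = -0.236523.
A* = -0.35643 + -0.236523 = -0.5930

-0.5930


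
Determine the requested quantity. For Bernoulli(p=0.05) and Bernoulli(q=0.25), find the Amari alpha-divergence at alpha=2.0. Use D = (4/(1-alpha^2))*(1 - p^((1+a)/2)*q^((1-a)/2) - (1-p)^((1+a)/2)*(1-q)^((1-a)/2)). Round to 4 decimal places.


Amari alpha-divergence:
D = (4/(1-alpha^2))*(1 - p^((1+a)/2)*q^((1-a)/2) - (1-p)^((1+a)/2)*(1-q)^((1-a)/2)).
alpha = 2.0, p = 0.05, q = 0.25.
e1 = (1+alpha)/2 = 1.5, e2 = (1-alpha)/2 = -0.5.
t1 = p^e1 * q^e2 = 0.05^1.5 * 0.25^-0.5 = 0.022361.
t2 = (1-p)^e1 * (1-q)^e2 = 0.95^1.5 * 0.75^-0.5 = 1.06919.
4/(1-alpha^2) = -1.333333.
D = -1.333333*(1 - 0.022361 - 1.06919) = 0.1221

0.1221


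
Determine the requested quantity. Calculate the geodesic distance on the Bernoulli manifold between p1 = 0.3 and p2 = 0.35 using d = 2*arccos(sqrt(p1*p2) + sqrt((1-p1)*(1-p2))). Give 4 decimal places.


Geodesic distance on Bernoulli manifold:
d(p1,p2) = 2*arccos(sqrt(p1*p2) + sqrt((1-p1)*(1-p2))).
sqrt(p1*p2) = sqrt(0.3*0.35) = 0.324037.
sqrt((1-p1)*(1-p2)) = sqrt(0.7*0.65) = 0.674537.
arg = 0.324037 + 0.674537 = 0.998574.
d = 2*arccos(0.998574) = 0.1068

0.1068


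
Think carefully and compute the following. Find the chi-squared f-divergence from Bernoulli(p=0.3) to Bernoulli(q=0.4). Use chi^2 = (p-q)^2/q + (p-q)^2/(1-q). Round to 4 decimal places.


Chi-squared divergence between Bernoulli distributions:
chi^2 = (p-q)^2/q + (p-q)^2/(1-q).
p = 0.3, q = 0.4, p-q = -0.1.
(p-q)^2 = 0.01.
term1 = 0.01/0.4 = 0.025.
term2 = 0.01/0.6 = 0.016667.
chi^2 = 0.025 + 0.016667 = 0.0417

0.0417


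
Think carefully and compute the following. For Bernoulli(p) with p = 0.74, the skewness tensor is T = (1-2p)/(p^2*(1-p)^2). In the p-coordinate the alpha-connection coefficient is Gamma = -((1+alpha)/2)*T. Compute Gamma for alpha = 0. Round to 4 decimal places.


Skewness (Amari-Chentsov) tensor: T = (1-2p)/(p^2*(1-p)^2).
p = 0.74, 1-2p = -0.48, p^2 = 0.5476, (1-p)^2 = 0.0676.
T = -0.48/(0.5476 * 0.0676) = -12.966749.
In the p-coordinate, Gamma^(alpha) = Gamma^(0) - (alpha/2)*T with Gamma^(0) = (1/2)*g'(p) = -T/2,
so Gamma^(alpha) = -((1+alpha)/2)*T.
alpha = 0, -(1+alpha)/2 = -0.5.
Gamma = -0.5 * -12.966749 = 6.4834

6.4834


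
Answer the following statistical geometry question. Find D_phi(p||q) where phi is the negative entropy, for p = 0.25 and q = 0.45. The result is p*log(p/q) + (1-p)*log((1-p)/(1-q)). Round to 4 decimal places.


Bregman divergence with negative entropy generator:
D = p*log(p/q) + (1-p)*log((1-p)/(1-q)).
p = 0.25, q = 0.45.
p*log(p/q) = 0.25*log(0.25/0.45) = -0.146947.
(1-p)*log((1-p)/(1-q)) = 0.75*log(0.75/0.55) = 0.232616.
D = -0.146947 + 0.232616 = 0.0857

0.0857


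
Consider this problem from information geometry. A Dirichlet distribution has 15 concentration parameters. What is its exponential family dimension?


Exponential family dimension calculation:
Dirichlet with 15 components has 15 natural parameters.

15


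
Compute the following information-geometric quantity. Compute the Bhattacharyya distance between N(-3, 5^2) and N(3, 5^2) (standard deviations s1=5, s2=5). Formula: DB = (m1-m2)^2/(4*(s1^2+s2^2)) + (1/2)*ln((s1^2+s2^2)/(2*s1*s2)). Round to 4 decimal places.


Bhattacharyya distance between two Gaussians:
DB = (m1-m2)^2/(4*(s1^2+s2^2)) + (1/2)*ln((s1^2+s2^2)/(2*s1*s2)).
(m1-m2)^2 = (-6)^2 = 36.
s1^2+s2^2 = 25 + 25 = 50.
term1 = 36/200 = 0.18.
term2 = 0.5*ln(50/50.0) = 0.0.
DB = 0.18 + 0.0 = 0.1800

0.1800


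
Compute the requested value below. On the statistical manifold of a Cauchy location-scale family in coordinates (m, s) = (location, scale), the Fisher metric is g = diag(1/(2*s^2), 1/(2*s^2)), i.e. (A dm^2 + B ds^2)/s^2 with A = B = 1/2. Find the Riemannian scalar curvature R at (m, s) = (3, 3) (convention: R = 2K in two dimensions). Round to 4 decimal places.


The metric has the form g = (A dm^2 + B ds^2)/s^2 with A = 1/2, B = 1/2.
Substitute u = sqrt(A/B)*m: g = B*(du^2 + ds^2)/s^2, i.e. B times the
Poincare upper half-plane metric, which has constant Gaussian curvature -1.
Scaling a 2D metric by a constant c divides the Gaussian curvature by c,
so K = -1/B = -1/(1/2) = -2.0000 everywhere (the point (m, s) = (3, 3) is irrelevant:
the curvature is constant).
Scalar curvature in dimension 2: R = 2K = -2/(1/2) = -4.0000.

-4.0000


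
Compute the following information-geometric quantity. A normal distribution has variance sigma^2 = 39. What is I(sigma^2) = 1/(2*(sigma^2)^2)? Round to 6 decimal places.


Fisher information for variance: I(sigma^2) = 1/(2*sigma^4).
sigma^2 = 39, so sigma^4 = 1521.
I = 1/(2*1521) = 1/3042 = 0.000329

0.000329


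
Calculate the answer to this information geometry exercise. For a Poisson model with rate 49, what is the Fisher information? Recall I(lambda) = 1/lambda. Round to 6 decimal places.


Fisher information for Poisson: I(lambda) = 1/lambda.
lambda = 49.
I(lambda) = 1/49 = 0.020408

0.020408


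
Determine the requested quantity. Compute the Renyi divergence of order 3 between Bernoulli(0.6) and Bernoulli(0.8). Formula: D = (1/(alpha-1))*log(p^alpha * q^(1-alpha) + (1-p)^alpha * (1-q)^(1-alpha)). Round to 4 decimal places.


Renyi divergence of order alpha between Bernoulli distributions:
D = (1/(alpha-1))*log(p^alpha * q^(1-alpha) + (1-p)^alpha * (1-q)^(1-alpha)).
alpha = 3, p = 0.6, q = 0.8.
p^alpha * q^(1-alpha) = 0.6^3 * 0.8^-2 = 0.3375.
(1-p)^alpha * (1-q)^(1-alpha) = 0.4^3 * 0.2^-2 = 1.6.
sum = 0.3375 + 1.6 = 1.9375.
D = (1/2)*log(1.9375) = 0.3307

0.3307


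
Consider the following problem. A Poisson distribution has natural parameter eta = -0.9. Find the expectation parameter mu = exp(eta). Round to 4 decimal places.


Expectation parameter for Poisson exponential family:
mu = exp(eta).
eta = -0.9.
mu = exp(-0.9) = 0.4066

0.4066


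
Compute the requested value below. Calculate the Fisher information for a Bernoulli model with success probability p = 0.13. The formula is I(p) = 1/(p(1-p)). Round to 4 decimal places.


For Bernoulli(p), Fisher information is I(p) = 1/(p*(1-p)).
p = 0.13, 1-p = 0.87.
p*(1-p) = 0.1131.
I(p) = 1/0.1131 = 8.8417

8.8417


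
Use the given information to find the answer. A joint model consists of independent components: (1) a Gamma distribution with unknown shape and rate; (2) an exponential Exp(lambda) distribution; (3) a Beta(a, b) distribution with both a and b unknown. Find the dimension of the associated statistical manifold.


The dimension of a statistical manifold equals the number of free
(independent) real parameters of the model. For a product of independent
blocks the parameter counts add.
- Gamma (shape, rate): 2.
- exponential (lambda): 1.
- Beta (a, b): 2.
Total = 2 + 1 + 2 = 5.
Dimension = 5

5


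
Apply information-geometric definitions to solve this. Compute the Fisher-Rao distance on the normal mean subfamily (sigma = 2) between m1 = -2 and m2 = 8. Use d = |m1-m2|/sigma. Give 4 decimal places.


On the fixed-variance normal subfamily, geodesic distance = |m1-m2|/sigma.
|-2 - 8| = 10.
sigma = 2.
d = 10/2 = 5.0000

5.0000


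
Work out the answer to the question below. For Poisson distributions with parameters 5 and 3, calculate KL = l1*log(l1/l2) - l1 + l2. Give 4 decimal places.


KL divergence for Poisson:
KL = l1*log(l1/l2) - l1 + l2.
l1 = 5, l2 = 3.
log(5/3) = 0.510826.
l1*log(l1/l2) = 5 * 0.510826 = 2.554128.
KL = 2.554128 - 5 + 3 = 0.5541

0.5541


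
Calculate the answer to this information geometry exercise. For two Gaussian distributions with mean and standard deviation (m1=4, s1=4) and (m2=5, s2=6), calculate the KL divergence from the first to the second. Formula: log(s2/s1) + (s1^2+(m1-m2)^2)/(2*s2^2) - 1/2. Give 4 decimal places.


KL divergence between normal distributions:
KL = log(s2/s1) + (s1^2 + (m1-m2)^2)/(2*s2^2) - 1/2.
log(6/4) = 0.405465.
(4^2 + (4-5)^2)/(2*6^2) = (16 + 1)/72 = 0.236111.
KL = 0.405465 + 0.236111 - 0.5 = 0.1416

0.1416


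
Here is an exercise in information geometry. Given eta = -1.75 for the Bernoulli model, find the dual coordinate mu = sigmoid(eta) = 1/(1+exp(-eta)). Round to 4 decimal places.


Dual coordinate (expectation parameter) for Bernoulli:
mu = 1/(1+exp(-eta)).
eta = -1.75.
exp(-eta) = exp(1.75) = 5.754603.
mu = 1/(1+5.754603) = 0.1480

0.1480


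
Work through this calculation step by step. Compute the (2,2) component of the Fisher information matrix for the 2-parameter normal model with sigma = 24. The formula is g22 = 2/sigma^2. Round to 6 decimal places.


For the 2-parameter normal family, the Fisher metric has:
  g11 = 1/sigma^2, g22 = 2/sigma^2.
sigma = 24, sigma^2 = 576.
g22 = 0.003472

0.003472


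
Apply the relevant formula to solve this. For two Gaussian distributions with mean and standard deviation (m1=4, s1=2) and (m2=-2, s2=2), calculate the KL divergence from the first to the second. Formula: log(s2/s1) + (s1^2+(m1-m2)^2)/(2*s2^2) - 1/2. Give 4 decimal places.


KL divergence between normal distributions:
KL = log(s2/s1) + (s1^2 + (m1-m2)^2)/(2*s2^2) - 1/2.
log(2/2) = 0.0.
(2^2 + (4--2)^2)/(2*2^2) = (4 + 36)/8 = 5.0.
KL = 0.0 + 5.0 - 0.5 = 4.5000

4.5000


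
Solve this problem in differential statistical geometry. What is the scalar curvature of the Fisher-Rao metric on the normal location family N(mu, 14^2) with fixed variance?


This family has a single free parameter, so its statistical manifold
is 1-dimensional. The Riemann curvature tensor of any 1-dimensional
Riemannian manifold vanishes identically, so R = 0.

0


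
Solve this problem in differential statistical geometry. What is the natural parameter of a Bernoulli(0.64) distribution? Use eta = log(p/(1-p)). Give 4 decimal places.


Natural parameter for Bernoulli: eta = log(p/(1-p)).
p = 0.64, 1-p = 0.36.
p/(1-p) = 1.777778.
eta = log(1.777778) = 0.5754

0.5754


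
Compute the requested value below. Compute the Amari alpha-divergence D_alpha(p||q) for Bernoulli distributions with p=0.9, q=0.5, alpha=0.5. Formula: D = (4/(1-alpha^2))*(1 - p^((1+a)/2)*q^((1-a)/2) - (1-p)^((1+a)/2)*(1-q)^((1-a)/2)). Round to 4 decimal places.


Amari alpha-divergence:
D = (4/(1-alpha^2))*(1 - p^((1+a)/2)*q^((1-a)/2) - (1-p)^((1+a)/2)*(1-q)^((1-a)/2)).
alpha = 0.5, p = 0.9, q = 0.5.
e1 = (1+alpha)/2 = 0.75, e2 = (1-alpha)/2 = 0.25.
t1 = p^e1 * q^e2 = 0.9^0.75 * 0.5^0.25 = 0.777006.
t2 = (1-p)^e1 * (1-q)^e2 = 0.1^0.75 * 0.5^0.25 = 0.149535.
4/(1-alpha^2) = 5.333333.
D = 5.333333*(1 - 0.777006 - 0.149535) = 0.3918

0.3918


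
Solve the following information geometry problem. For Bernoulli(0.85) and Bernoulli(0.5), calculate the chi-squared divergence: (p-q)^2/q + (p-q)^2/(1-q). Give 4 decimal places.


Chi-squared divergence between Bernoulli distributions:
chi^2 = (p-q)^2/q + (p-q)^2/(1-q).
p = 0.85, q = 0.5, p-q = 0.35.
(p-q)^2 = 0.1225.
term1 = 0.1225/0.5 = 0.245.
term2 = 0.1225/0.5 = 0.245.
chi^2 = 0.245 + 0.245 = 0.4900

0.4900


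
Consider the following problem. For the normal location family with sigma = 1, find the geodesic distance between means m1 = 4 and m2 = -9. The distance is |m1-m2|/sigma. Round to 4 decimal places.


On the fixed-variance normal subfamily, geodesic distance = |m1-m2|/sigma.
|4 - -9| = 13.
sigma = 1.
d = 13/1 = 13.0000

13.0000


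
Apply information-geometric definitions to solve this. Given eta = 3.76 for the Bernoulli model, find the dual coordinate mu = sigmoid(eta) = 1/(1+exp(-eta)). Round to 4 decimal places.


Dual coordinate (expectation parameter) for Bernoulli:
mu = 1/(1+exp(-eta)).
eta = 3.76.
exp(-eta) = exp(-3.76) = 0.023284.
mu = 1/(1+0.023284) = 0.9772

0.9772


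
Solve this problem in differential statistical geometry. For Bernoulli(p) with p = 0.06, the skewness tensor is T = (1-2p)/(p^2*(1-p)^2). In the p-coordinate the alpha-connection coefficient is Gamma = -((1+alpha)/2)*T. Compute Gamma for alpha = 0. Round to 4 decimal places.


Skewness (Amari-Chentsov) tensor: T = (1-2p)/(p^2*(1-p)^2).
p = 0.06, 1-2p = 0.88, p^2 = 0.0036, (1-p)^2 = 0.8836.
T = 0.88/(0.0036 * 0.8836) = 276.646044.
In the p-coordinate, Gamma^(alpha) = Gamma^(0) - (alpha/2)*T with Gamma^(0) = (1/2)*g'(p) = -T/2,
so Gamma^(alpha) = -((1+alpha)/2)*T.
alpha = 0, -(1+alpha)/2 = -0.5.
Gamma = -0.5 * 276.646044 = -138.3230

-138.3230


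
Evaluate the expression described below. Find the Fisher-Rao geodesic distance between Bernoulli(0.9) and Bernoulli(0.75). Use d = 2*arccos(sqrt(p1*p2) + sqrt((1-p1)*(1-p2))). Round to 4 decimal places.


Geodesic distance on Bernoulli manifold:
d(p1,p2) = 2*arccos(sqrt(p1*p2) + sqrt((1-p1)*(1-p2))).
sqrt(p1*p2) = sqrt(0.9*0.75) = 0.821584.
sqrt((1-p1)*(1-p2)) = sqrt(0.1*0.25) = 0.158114.
arg = 0.821584 + 0.158114 = 0.979698.
d = 2*arccos(0.979698) = 0.4037

0.4037


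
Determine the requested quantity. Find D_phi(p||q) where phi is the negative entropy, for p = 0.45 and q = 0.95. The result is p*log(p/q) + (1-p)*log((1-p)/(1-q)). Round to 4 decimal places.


Bregman divergence with negative entropy generator:
D = p*log(p/q) + (1-p)*log((1-p)/(1-q)).
p = 0.45, q = 0.95.
p*log(p/q) = 0.45*log(0.45/0.95) = -0.336246.
(1-p)*log((1-p)/(1-q)) = 0.55*log(0.55/0.05) = 1.318842.
D = -0.336246 + 1.318842 = 0.9826

0.9826


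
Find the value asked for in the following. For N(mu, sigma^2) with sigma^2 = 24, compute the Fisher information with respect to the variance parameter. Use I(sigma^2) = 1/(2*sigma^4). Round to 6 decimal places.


Fisher information for variance: I(sigma^2) = 1/(2*sigma^4).
sigma^2 = 24, so sigma^4 = 576.
I = 1/(2*576) = 1/1152 = 0.000868

0.000868


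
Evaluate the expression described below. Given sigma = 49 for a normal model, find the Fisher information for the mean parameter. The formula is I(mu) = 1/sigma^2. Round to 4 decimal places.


The Fisher information for the mean of a normal distribution is I(mu) = 1/sigma^2.
sigma = 49, so sigma^2 = 2401.
I(mu) = 1/2401 = 0.0004

0.0004


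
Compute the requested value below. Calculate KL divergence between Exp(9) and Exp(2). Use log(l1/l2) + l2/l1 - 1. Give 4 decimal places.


KL divergence for exponential family:
KL = log(l1/l2) + l2/l1 - 1.
log(9/2) = 1.504077.
2/9 = 0.222222.
KL = 1.504077 + 0.222222 - 1 = 0.7263

0.7263


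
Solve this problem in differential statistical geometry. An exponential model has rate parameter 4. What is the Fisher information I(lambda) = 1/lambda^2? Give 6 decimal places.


Fisher information for exponential: I(lambda) = 1/lambda^2.
lambda = 4, lambda^2 = 16.
I = 1/16 = 0.062500

0.062500


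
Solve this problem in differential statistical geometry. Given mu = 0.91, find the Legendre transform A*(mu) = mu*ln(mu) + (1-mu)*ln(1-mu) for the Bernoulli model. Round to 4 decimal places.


Legendre transform for Bernoulli:
A*(mu) = mu*log(mu) + (1-mu)*log(1-mu).
mu = 0.91, 1-mu = 0.09.
mu*log(mu) = 0.91*log(0.91) = -0.085823.
(1-mu)*log(1-mu) = 0.09*log(0.09) = -0.216715.
A* = -0.085823 + -0.216715 = -0.3025

-0.3025


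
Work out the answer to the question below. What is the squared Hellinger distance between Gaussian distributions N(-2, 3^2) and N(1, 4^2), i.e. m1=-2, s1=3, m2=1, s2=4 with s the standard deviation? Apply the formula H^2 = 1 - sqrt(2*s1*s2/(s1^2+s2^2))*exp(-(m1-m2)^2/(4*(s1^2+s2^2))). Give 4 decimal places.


Squared Hellinger distance for Gaussians:
H^2 = 1 - sqrt(2*s1*s2/(s1^2+s2^2)) * exp(-(m1-m2)^2/(4*(s1^2+s2^2))).
s1^2 = 9, s2^2 = 16, s1^2+s2^2 = 25.
sqrt(2*3*4/(25)) = 0.979796.
(m1-m2)^2 = (-3)^2 = 9.
exp(-9/(4*25)) = exp(-0.09) = 0.913931.
H^2 = 1 - 0.979796*0.913931 = 0.1045

0.1045
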